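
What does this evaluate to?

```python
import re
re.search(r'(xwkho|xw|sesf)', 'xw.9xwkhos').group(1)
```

'xw'

`search` walks the string left to right and returns the first match it finds.
The match spans [0:2] → 'xw'.
Captured: group 1 = 'xw'.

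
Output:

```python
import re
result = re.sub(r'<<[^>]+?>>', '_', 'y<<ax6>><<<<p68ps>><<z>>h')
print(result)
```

y___h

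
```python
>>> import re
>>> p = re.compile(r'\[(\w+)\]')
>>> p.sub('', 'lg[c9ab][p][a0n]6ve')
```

'lg6ve'

`sub` substitutes '' at each match site.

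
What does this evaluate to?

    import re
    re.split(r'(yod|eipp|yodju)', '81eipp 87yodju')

['81', 'eipp', ' 87', 'yod', 'ju']

The regex engine tests alternatives in the order written; an earlier branch that matches wins even if a later one would match more.
Because the pattern has a capturing group, `split` also inserts each captured text between the pieces.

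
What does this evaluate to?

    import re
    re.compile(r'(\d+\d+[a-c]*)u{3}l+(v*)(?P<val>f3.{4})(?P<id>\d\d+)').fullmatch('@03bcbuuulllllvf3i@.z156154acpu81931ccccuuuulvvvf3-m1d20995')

None

`re.fullmatch` requires the pattern to consume the entire string.
Here there's no way to consume every character, so the call returns None.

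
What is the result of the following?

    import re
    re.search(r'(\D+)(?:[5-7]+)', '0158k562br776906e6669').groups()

The match spans [4:7] → 'k56'.
Captured: group 1 = 'k'.

('k',)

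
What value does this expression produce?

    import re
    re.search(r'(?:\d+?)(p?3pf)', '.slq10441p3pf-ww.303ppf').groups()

The pattern matches one or more of a digit (lazy) (non-capturing group); then optionally a literal 'p', then the literal '3pf' (captured).
`re.search` scans for the first position where the pattern succeeds.
The match spans [4:13] → '10441p3pf'.
Captured: group 1 = 'p3pf'.

('p3pf',)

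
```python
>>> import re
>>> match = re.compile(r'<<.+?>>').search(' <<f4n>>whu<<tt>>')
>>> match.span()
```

A non-greedy quantifier consumes as few characters as it can — just enough that the remainder of the pattern still matches from where it stops; whatever follows it matches normally.
The match spans [1:8] → '<<f4n>>'.

(1, 8)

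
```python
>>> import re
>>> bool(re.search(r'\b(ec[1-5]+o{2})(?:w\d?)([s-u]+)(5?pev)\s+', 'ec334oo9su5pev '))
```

Pattern: a word boundary (`\b`, zero-width); then the literal 'ec', then one or more of a character in [1-5], then exactly 2 of the literal 'o' (captured); then the literal 'w', then optionally a digit (non-capturing group); then one or more of a character in [s-u] (captured); then optionally the literal '5', then the literal 'pev' (captured); then one or more of whitespace.
`re.search` scans for the first position where the pattern succeeds.
Here no position works, so the call returns None, and `bool(None)` is False.

False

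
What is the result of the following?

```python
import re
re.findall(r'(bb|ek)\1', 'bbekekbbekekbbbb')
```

['ek', 'ek', 'bb']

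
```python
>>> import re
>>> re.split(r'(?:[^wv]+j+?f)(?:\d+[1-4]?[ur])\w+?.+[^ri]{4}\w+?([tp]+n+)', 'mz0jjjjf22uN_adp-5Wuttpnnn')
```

Pattern: one or more of any character except [wv], then one or more of a literal 'j' (lazy), then a literal 'f' (non-capturing group); then one or more of a digit, then optionally a character in [1-4], then one of [ur] (non-capturing group); then one or more of a word character (lazy), then one or more of any character; then exactly 4 of any character except [ri], then one or more of a word character (lazy); then one or more of one of [tp], then one or more of the literal 'n' (captured).
Matches to split on: at [0:26] → 'mz0jjjjf22uN_adp-5Wuttpnnn'.
`re.split` interleaves the captured-group text with the surrounding fragments.

['', 'pnnn', '']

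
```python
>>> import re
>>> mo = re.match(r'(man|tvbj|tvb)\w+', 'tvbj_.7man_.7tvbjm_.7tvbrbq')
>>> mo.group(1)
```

The match spans [0:5] → 'tvbj_'.
Captured: group 1 = 'tvbj'.

'tvbj'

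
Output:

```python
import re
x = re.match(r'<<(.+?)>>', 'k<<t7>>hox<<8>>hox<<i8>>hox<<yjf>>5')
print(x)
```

None

`re.match` won't scan ahead — the pattern has to work from the very first character.
Here position 0 doesn't satisfy it, so the call returns None.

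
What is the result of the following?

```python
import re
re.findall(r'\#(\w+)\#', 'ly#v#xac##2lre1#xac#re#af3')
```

Scanning left to right: at [2:5] match '#v#', group 1 = 'v'; at [9:16] match '#2lre1#', group 1 = '2lre1'; at [19:23] match '#re#', group 1 = 're'.
`findall` collects group 1 from each match (3 total).

['v', '2lre1', 're']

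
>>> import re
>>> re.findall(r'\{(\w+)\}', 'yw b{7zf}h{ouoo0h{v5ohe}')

['7zf', 'v5ohe']

Walking the string: at [4:9] match '{7zf}', group 1 = '7zf'; at [17:24] match '{v5ohe}', group 1 = 'v5ohe'.
One capturing group, so `findall` returns just the captured substring from each match — 2 in all.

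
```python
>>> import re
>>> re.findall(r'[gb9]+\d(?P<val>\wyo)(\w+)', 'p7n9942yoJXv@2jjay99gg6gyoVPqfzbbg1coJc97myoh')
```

The pattern matches one or more of one of [gb9]; then a digit; then a word character, then the literal 'yo' (captured as 'val'); then one or more of a word character (captured).
Matches: at [3:12] match '9942yoJXv', groups = ('2yo', 'JXv'); at [18:45] match '99gg6gyoVPqfzbbg1coJc97myoh', groups = ('gyo', 'VPqfzbbg1coJc97myoh').
`findall` packs the 2 group values into a tuple for every match.

[('2yo', 'JXv'), ('gyo', 'VPqfzbbg1coJc97myoh')]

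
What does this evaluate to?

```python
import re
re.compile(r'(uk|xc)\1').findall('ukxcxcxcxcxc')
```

['xc', 'xc']

`\1` has to match the exact text group 1 already captured.
With a single group, `findall` returns only what that group captured — 2 items.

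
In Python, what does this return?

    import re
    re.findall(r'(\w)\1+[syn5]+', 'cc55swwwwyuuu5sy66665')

['c', 'w', 'u', '6']

`\1` has to match the exact text group 1 already captured.
Matches: at [0:5] match 'cc55s', group 1 = 'c'; at [5:10] match 'wwwwy', group 1 = 'w'; at [10:16] match 'uuu5sy', group 1 = 'u'; at [16:21] match '66665', group 1 = '6'.
With a single group, `findall` returns only what that group captured — 4 items.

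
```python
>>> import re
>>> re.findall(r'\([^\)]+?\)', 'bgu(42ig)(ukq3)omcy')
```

Scanning left to right: at [3:9] → '(42ig)'; at [9:15] → '(ukq3)'.
Since nothing is captured, `findall` lists the 2 matched substrings directly.

['(42ig)', '(ukq3)']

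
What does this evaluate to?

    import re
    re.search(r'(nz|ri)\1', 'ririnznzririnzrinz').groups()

The backreference `\1` re-matches whatever the first group consumed, character for character.
`search` walks the string left to right and returns the first match it finds.
The match spans [0:4] → 'riri'.
Captured: group 1 = 'ri'.

('ri',)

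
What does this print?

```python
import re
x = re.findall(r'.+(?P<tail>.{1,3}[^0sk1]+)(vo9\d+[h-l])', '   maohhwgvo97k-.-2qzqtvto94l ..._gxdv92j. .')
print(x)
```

[('wg', 'vo97k')]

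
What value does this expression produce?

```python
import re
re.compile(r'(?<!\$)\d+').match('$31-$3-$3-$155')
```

`re.match` only tries the pattern at the start of the string.
Here the string doesn't start with a match, so the call returns None.

None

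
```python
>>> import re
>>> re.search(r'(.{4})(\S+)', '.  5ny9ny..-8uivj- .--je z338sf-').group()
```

The pattern matches exactly 4 of any character (captured); then one or more of a non-whitespace character (captured).
`search` walks the string left to right and returns the first match it finds.
The match spans [0:18] → '.  5ny9ny..-8uivj-'.
Captured: group 1 = '.  5', group 2 = 'ny9ny..-8uivj-'.

'.  5ny9ny..-8uivj-'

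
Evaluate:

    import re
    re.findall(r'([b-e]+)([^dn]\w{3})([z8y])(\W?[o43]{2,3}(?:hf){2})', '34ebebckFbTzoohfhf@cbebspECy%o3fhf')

[('ebebc', 'kFbT', 'z', 'oohfhf')]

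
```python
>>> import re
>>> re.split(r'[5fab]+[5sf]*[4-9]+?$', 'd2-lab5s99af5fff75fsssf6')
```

This matches one or more of one of [5fab]; then zero or more of one of [5sf], then one or more of a character in [4-9] (lazy); then anchored at the end.
Each match becomes a cut point; 2 segments remain.

['d2-lab5s99af5fff7', '']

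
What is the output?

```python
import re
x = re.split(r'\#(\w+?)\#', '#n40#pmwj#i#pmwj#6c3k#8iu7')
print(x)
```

['', 'n40', 'pmwj', 'i', 'pmwj', '6c3k', '8iu7']

Matches to split on: at [0:5] → '#n40#'; at [9:12] → '#i#'; at [16:22] → '#6c3k#'.
`re.split` interleaves the captured-group text with the surrounding fragments.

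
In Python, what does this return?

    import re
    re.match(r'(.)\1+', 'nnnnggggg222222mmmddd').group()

`match` is anchored at position 0; if the pattern doesn't fit there, it returns None.
The match spans [0:4] → 'nnnn'.

'nnnn'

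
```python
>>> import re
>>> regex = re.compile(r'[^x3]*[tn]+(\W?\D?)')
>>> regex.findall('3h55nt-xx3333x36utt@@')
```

['-x', '@@']

The pattern matches zero or more of any character except [x3]; then one or more of one of [tn]; then optionally a non-word character, then optionally a non-digit (captured).
`findall` collects group 1 from each match (2 total).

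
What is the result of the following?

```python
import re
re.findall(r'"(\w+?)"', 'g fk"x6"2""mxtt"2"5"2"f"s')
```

['x6', 'mxtt', '5', 'f']

Scanning left to right: at [4:8] match '"x6"', group 1 = 'x6'; at [10:16] match '"mxtt"', group 1 = 'mxtt'; at [17:20] match '"5"', group 1 = '5'; at [21:24] match '"f"', group 1 = 'f'.
One capturing group, so `findall` returns just the captured substring from each match — 4 in all.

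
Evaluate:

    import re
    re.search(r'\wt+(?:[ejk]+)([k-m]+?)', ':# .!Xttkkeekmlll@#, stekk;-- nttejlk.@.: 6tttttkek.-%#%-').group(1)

'm'

Pattern: a word character, then one or more of the literal 't'; then one or more of one of [ejk] (non-capturing group); then one or more of a character in [k-m] (lazy) (captured).
The `?` after the quantifier makes it lazy — it takes as little as possible before letting the rest of the pattern try.
Unlike `match`, `search` isn't anchored — it looks for the pattern anywhere in the string.
The match spans [5:14] → 'Xttkkeekm'.
Captured: group 1 = 'm'.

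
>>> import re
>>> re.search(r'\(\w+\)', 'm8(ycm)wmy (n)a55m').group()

'(ycm)'

`search` walks the string left to right and returns the first match it finds.
The match spans [2:7] → '(ycm)'.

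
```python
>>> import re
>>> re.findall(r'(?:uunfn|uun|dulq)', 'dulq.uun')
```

['dulq', 'uun']

No capturing groups, so `findall` returns the 2 full match strings.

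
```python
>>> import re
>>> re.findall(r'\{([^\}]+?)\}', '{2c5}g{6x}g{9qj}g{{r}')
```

Walking the string: at [0:5] match '{2c5}', group 1 = '2c5'; at [6:10] match '{6x}', group 1 = '6x'; at [11:16] match '{9qj}', group 1 = '9qj'; at [17:21] match '{{r}', group 1 = '{r'.
With a single group, `findall` returns only what that group captured — 4 items.

['2c5', '6x', '9qj', '{r']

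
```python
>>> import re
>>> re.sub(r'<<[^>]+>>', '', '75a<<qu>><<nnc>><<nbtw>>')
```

'75a'

Matches: at [3:9] → '<<qu>>'; at [9:16] → '<<nnc>>'; at [16:24] → '<<nbtw>>'.
Every occurrence is swapped for ''.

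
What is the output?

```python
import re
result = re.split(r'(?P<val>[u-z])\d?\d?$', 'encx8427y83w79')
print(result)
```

The pattern matches a character in [u-z] (captured as 'val'); then optionally a digit; then optionally a digit; then anchored at the end.
Matches to split on: at [11:14] → 'w79'.
With a capturing group present, the delimiter's captured portion is kept in the result list.

['encx8427y83', 'w', '']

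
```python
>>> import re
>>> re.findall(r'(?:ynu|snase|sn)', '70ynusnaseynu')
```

Alternation tries branches left to right and keeps the first one that lets the overall match succeed at that position.
No capturing groups, so `findall` returns the 3 full match strings.

['ynu', 'snase', 'ynu']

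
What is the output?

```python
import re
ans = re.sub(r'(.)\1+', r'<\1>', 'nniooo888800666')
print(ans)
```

<n>i<o><8><0><6>

`\1` has to match the exact text group 1 already captured.
Matches: at [0:2] → 'nn'; at [3:6] → 'ooo'; at [6:10] → '8888'; at [10:12] → '00'; at [12:15] → '666'.
`\1` in the replacement pulls in group 1's text for each match.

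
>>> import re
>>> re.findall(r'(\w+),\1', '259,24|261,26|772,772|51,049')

['772']

The backreference `\1` re-matches whatever the first group consumed, character for character.
Because there's exactly one group, `findall` drops the full match and keeps group 1 from the one hit.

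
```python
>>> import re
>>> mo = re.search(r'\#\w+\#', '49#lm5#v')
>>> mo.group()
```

'#lm5#'

The match spans [2:7] → '#lm5#'.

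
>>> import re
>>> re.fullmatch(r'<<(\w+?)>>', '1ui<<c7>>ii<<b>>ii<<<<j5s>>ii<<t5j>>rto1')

None

`re.fullmatch` requires the pattern to consume the entire string.
Here the pattern can't cover the whole string, so the call returns None.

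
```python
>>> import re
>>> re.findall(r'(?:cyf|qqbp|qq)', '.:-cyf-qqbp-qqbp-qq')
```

['cyf', 'qqbp', 'qqbp', 'qq']

Alternation tries branches left to right and keeps the first one that lets the overall match succeed at that position.
Walking the string: at [3:6] → 'cyf'; at [7:11] → 'qqbp'; at [12:16] → 'qqbp'; at [17:19] → 'qq'.
Since nothing is captured, `findall` lists the 4 matched substrings directly.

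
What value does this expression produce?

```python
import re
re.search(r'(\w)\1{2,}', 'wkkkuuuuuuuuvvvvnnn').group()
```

The backreference `\1` re-matches whatever the first group consumed, character for character.
The match spans [1:4] → 'kkk'.

'kkk'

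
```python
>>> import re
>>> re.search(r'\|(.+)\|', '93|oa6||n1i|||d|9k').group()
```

'|oa6||n1i|||d|'

The match spans [2:16] → '|oa6||n1i|||d|'.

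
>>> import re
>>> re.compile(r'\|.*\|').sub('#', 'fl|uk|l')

'fl#l'

Matches: at [2:6] → '|uk|'.
Every occurrence is swapped for '#'.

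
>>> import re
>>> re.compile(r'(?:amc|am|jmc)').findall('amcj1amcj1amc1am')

Alternation isn't longest-match — the leftmost alternative that fits at this position is chosen.
No capturing groups, so `findall` returns the 4 full match strings.

['amc', 'amc', 'amc', 'am']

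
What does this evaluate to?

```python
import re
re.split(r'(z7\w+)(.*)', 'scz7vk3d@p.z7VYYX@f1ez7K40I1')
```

['sc', 'z7vk3d', '@p.z7VYYX@f1ez7K40I1', '']

This matches the literal 'z7', then one or more of a word character (captured); then zero or more of any character (captured).
Matches to split on: at [2:28] → 'z7vk3d@p.z7VYYX@f1ez7K40I1'.
`re.split` interleaves the captured-group text with the surrounding fragments.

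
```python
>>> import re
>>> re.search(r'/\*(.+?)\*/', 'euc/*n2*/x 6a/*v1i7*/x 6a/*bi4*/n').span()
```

(3, 9)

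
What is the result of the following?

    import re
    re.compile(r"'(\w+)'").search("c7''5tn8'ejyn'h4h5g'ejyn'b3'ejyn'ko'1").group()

Unlike `match`, `search` isn't anchored — it looks for the pattern anywhere in the string.
The match spans [3:9] → "'5tn8'".
Captured: group 1 = '5tn8'.

"'5tn8'"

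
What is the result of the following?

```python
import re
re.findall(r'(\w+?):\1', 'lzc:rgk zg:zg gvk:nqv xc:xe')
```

['zg']

`\1` has to match the exact text group 1 already captured.
Walking the string: at [8:13] match 'zg:zg', group 1 = 'zg'.
`findall` collects group 1 from the one match (1 total).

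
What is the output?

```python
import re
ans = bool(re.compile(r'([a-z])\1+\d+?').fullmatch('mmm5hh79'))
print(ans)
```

False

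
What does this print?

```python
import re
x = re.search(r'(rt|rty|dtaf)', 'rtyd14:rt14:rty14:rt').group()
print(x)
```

rt

The regex engine tests alternatives in the order written; an earlier branch that matches wins even if a later one would match more.
`re.search` tries every starting position until one works.
The match spans [0:2] → 'rt'.
Captured: group 1 = 'rt'.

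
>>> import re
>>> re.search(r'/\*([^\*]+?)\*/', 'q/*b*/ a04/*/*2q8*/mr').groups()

('b',)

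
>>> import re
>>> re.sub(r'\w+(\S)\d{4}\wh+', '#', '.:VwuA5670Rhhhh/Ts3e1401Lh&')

'.:#/#&'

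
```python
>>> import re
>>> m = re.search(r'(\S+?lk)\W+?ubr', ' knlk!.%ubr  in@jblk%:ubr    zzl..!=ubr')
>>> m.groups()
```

('knlk',)

This matches one or more of a non-whitespace character (lazy), then the literal 'lk' (captured); then one or more of a non-word character (lazy), then the literal 'ubr'.
`search` walks the string left to right and returns the first match it finds.
The match spans [1:11] → 'knlk!.%ubr'.
Captured: group 1 = 'knlk'.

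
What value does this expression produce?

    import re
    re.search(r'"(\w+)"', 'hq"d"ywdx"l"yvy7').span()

(2, 5)

The match spans [2:5] → '"d"'.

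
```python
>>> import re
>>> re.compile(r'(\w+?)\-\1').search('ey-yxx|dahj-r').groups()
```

The match spans [1:4] → 'y-y'.
Captured: group 1 = 'y'.

('y',)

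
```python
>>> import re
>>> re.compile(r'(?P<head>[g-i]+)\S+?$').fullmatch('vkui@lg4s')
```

`fullmatch` succeeds only if the pattern covers the string from start to end.
Here the string isn't matched end-to-end, so the call returns None.

None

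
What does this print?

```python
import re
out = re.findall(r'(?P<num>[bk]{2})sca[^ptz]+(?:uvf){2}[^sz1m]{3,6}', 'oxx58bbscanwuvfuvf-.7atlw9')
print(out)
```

['bb']

The pattern matches exactly 2 of one of [bk] (captured as 'num'); then the literal 'sca', then one or more of any character except [ptz]; then the literal 'uvf' repeated 2 times, then 3 to 6 of any character except [sz1m].
Walking the string: at [5:24] match 'bbscanwuvfuvf-.7atl', group 1 = 'bb'.
Because there's exactly one group, `findall` drops the full match and keeps group 1 from the one hit.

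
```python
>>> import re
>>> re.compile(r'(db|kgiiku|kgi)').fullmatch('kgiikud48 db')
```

None

`fullmatch` succeeds only if the pattern covers the string from start to end.
Here the pattern can't cover the whole string, so the call returns None.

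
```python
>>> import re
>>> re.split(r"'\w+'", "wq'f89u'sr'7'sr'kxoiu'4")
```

['wq', 'sr', 'sr', '4']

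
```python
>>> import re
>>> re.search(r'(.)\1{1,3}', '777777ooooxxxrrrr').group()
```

'7777'

After group 1 captures some text, `\1` only succeeds where that same text appears again.
`search` walks the string left to right and returns the first match it finds.
The match spans [0:4] → '7777'.
Captured: group 1 = '7'.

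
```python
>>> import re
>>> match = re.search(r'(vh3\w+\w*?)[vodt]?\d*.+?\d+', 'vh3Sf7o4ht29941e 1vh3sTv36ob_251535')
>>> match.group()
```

This matches the literal 'vh3', then one or more of a word character, then zero or more of a word character (lazy) (captured); then optionally one of [vodt], then zero or more of a digit, then one or more of any character (lazy); then one or more of a digit.
With the lazy modifier that quantifier settles for the fewest repetitions that let the rest of the pattern succeed (the atoms after it are unaffected and can still be greedy).
`re.search` tries every starting position until one works.
The match spans [0:18] → 'vh3Sf7o4ht29941e 1'.
Captured: group 1 = 'vh3Sf7o4ht29941e'.

'vh3Sf7o4ht29941e 1'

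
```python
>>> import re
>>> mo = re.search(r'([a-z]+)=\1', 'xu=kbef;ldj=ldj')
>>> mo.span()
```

(8, 15)

A backreference is literal: `\1` must see the identical characters the first group matched.
`search` walks the string left to right and returns the first match it finds.
The match spans [8:15] → 'ldj=ldj'.
Captured: group 1 = 'ldj'.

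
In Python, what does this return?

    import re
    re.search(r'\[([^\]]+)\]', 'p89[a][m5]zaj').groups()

`re.search` scans for the first position where the pattern succeeds.
The match spans [3:6] → '[a]'.
Captured: group 1 = 'a'.

('a',)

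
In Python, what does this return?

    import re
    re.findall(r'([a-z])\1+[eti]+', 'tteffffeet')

After group 1 captures some text, `\1` only succeeds where that same text appears again.
`findall` collects group 1 from each match (2 total).

['t', 'f']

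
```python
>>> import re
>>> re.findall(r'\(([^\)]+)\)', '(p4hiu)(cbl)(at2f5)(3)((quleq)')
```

['p4hiu', 'cbl', 'at2f5', '3', '(quleq']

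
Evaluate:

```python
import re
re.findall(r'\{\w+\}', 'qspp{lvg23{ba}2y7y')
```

['{ba}']

Walking the string: at [10:14] → '{ba}'.
With no groups in the pattern, `findall` gives back each whole match — 1 here.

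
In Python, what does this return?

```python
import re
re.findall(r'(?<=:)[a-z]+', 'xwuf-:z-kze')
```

['z']

The lookaround is zero-width — it requires the adjacent text to match without consuming it, so the asserted text isn't part of the match.
Walking the string: at [6:7] → 'z'.
No capturing groups, so `findall` returns the 1 full match string.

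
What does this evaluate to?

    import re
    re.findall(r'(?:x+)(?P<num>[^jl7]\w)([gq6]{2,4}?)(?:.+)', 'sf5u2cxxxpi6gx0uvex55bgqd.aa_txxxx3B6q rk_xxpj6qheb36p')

[('pi', '6g')]

This matches one or more of a literal 'x' (non-capturing group); then any character except [jl7], then a word character (captured as 'num'); then 2 to 4 of one of [gq6] (lazy) (captured); then one or more of any character (non-capturing group).
Matches: at [6:54] match 'xxxpi6gx0uvex55bgqd.aa_txxxx3B6q rk_xxpj6qheb36p', groups = ('pi', '6g').
`findall` packs the 2 group values into a tuple for every match.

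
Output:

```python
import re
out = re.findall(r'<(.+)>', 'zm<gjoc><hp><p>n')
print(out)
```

Because there's exactly one group, `findall` drops the full match and keeps group 1 from the one hit.

['gjoc><hp><p']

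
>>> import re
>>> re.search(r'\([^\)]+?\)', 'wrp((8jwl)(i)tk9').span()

(3, 10)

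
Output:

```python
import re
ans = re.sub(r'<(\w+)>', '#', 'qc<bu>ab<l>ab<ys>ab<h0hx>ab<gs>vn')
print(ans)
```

qc#ab#ab#ab#ab#vn

Matches: at [2:6] → '<bu>'; at [8:11] → '<l>'; at [13:17] → '<ys>'; at [19:25] → '<h0hx>'; at [27:31] → '<gs>'.
Every occurrence is swapped for '#'.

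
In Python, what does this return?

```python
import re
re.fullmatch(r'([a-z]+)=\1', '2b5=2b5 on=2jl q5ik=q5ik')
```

None

A backreference is literal: `\1` must see the identical characters the first group matched.
`fullmatch` succeeds only if the pattern covers the string from start to end.
Here the pattern can't cover the whole string, so the call returns None.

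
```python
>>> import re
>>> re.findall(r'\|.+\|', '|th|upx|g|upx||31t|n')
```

['|th|upx|g|upx||31t|']

Scanning left to right: at [0:19] → '|th|upx|g|upx||31t|'.
With no groups in the pattern, `findall` gives back each whole match — 1 here.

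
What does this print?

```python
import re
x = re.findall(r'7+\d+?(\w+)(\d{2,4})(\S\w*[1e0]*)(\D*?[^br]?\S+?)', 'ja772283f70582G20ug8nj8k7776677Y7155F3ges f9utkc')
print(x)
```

The pattern matches one or more of a literal '7', then one or more of a digit (lazy); then one or more of a word character (captured); then 2 to 4 of a digit (captured); then a non-whitespace character, then zero or more of a word character, then zero or more of one of [1e0] (captured); then zero or more of a non-digit (lazy), then optionally any character except [br], then one or more of a non-whitespace character (lazy) (captured).
`findall` packs the 4 group values into a tuple for every match.

[('283f70582G20ug8nj8k7776677Y71', '55', 'F3ges', ' f')]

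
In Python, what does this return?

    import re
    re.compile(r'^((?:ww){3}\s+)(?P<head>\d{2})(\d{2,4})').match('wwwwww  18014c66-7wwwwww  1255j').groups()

The match spans [0:13] → 'wwwwww  18014'.
Captured: group 1 = 'wwwwww  ', group 2 = '18', group 3 = '014'.

('wwwwww  ', '18', '014')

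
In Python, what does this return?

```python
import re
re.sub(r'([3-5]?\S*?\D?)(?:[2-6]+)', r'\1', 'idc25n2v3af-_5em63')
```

This matches optionally a character in [3-5], then zero or more of a non-whitespace character (lazy), then optionally a non-digit (captured); then one or more of a character in [2-6] (non-capturing group).
Lazy quantifiers expand one character at a time until the remainder of the pattern can match.
Matches: at [0:5] → 'idc25'; at [5:7] → 'n2'; at [7:9] → 'v3'; at [9:14] → 'af-_5'; at [14:18] → 'em63'.
`\1` in the replacement pulls in group 1's text for each match.

'idcnvaf-_em'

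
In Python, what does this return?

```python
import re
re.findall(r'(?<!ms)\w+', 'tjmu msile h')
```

['tjmu', 'msile', 'h']

The negative lookahead/lookbehind blocks any match where the forbidden context is present.
Walking the string: at [0:4] → 'tjmu'; at [5:10] → 'msile'; at [11:12] → 'h'.
No capturing groups, so `findall` returns the 3 full match strings.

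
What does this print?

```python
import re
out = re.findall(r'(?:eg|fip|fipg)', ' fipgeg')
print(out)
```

The regex engine tests alternatives in the order written; an earlier branch that matches wins even if a later one would match more.
Walking the string: at [1:4] → 'fip'; at [5:7] → 'eg'.
Since nothing is captured, `findall` lists the 2 matched substrings directly.

['fip', 'eg']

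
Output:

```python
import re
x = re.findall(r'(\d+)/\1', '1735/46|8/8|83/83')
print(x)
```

`\1` has to match the exact text group 1 already captured.
Because there's exactly one group, `findall` drops the full match and keeps group 1 from each hit.

['8', '83']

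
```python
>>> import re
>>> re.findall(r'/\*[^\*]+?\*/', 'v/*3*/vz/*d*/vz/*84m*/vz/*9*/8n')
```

['/*3*/', '/*d*/', '/*84m*/', '/*9*/']

With no groups in the pattern, `findall` gives back each whole match — 4 here.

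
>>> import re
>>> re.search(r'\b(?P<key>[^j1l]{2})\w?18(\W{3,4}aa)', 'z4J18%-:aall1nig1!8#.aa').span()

The match spans [0:10] → 'z4J18%-:aa'.

(0, 10)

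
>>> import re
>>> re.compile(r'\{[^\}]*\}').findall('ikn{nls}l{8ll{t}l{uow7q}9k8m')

Matches: at [3:8] → '{nls}'; at [9:16] → '{8ll{t}'; at [17:24] → '{uow7q}'.
`findall` yields the raw match text (3 of them) because the pattern has no groups.

['{nls}', '{8ll{t}', '{uow7q}']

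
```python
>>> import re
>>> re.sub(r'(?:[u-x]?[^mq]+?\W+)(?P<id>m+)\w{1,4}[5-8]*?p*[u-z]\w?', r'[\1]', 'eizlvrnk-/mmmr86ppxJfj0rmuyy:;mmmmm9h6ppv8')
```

This matches optionally a character in [u-x], then one or more of any character except [mq] (lazy), then one or more of a non-word character (non-capturing group); then one or more of a literal 'm' (captured as 'id'); then 1 to 4 of a word character, then zero or more of a character in [5-8] (lazy); then zero or more of a literal 'p', then a character in [u-z], then optionally a word character.
`\1` in the replacement pulls in group 1's text for each match.

'[mmm]fj0rm[mmmmm]'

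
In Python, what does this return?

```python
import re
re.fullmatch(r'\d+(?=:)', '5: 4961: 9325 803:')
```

The `(?=…)`/`(?<=…)` assertion just peeks at neighbouring text; it doesn't advance the match position.
For `fullmatch`, every character of the input must be accounted for by the pattern.
Here the string isn't matched end-to-end, so the call returns None.

None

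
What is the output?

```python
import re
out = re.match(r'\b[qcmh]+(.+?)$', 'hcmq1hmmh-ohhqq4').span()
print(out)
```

The pattern matches a word boundary (`\b`, zero-width); then one or more of one of [qcmh]; then one or more of any character (lazy) (captured); then anchored at the end.
`match` is anchored at position 0; if the pattern doesn't fit there, it returns None.
The match spans [0:16] → 'hcmq1hmmh-ohhqq4'.
Captured: group 1 = '1hmmh-ohhqq4'.

(0, 16)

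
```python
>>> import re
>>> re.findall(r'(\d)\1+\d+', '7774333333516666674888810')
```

['7']

`\1` is not a pattern — it's the concrete string captured by group 1, re-applied verbatim.
With a single group, `findall` returns only what that group captured — 1 item.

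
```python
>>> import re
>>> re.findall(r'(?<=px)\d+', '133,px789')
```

['789']

The positive lookaround only admits positions where the adjacent text matches; those characters stay outside the span.
`findall` yields the raw match text (1 of them) because the pattern has no groups.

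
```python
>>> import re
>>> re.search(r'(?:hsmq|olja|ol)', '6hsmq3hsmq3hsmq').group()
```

`re.search` scans for the first position where the pattern succeeds.
The match spans [1:5] → 'hsmq'.

'hsmq'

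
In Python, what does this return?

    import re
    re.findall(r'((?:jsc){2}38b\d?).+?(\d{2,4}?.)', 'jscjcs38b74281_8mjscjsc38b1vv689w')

The pattern matches the literal 'jsc' repeated 2 times, then the literal '38b', then optionally a digit (captured); then one or more of any character (lazy); then 2 to 4 of a digit (lazy), then any character (captured).
`findall` packs the 2 group values into a tuple for every match.

[('jscjsc38b1', '689')]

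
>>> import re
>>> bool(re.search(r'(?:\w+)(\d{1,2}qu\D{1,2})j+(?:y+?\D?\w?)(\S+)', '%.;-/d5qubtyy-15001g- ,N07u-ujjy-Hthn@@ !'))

False

This matches one or more of a word character (non-capturing group); then 1 to 2 of a digit, then the literal 'qu', then 1 to 2 of a non-digit (captured); then one or more of a literal 'j'; then one or more of the literal 'y' (lazy), then optionally a non-digit, then optionally a word character (non-capturing group); then one or more of a non-whitespace character (captured).
`search` walks the string left to right and returns the first match it finds.
Here no position works, so the call returns None, and `bool(None)` is False.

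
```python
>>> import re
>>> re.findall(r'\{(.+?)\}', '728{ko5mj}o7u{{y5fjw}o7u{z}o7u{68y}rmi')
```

['ko5mj', '{y5fjw', 'z', '68y']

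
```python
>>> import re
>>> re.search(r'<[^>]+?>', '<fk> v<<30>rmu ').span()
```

`re.search` scans for the first position where the pattern succeeds.
The match spans [0:4] → '<fk>'.

(0, 4)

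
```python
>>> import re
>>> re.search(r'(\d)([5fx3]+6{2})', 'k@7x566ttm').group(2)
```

'x566'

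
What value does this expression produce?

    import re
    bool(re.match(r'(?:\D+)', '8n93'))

False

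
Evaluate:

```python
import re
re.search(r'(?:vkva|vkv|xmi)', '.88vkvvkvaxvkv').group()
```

'vkv'

The match spans [3:6] → 'vkv'.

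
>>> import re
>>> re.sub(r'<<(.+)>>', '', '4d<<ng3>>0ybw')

Matches: at [2:9] → '<<ng3>>'.
`sub` substitutes '' at each match site.

'4d0ybw'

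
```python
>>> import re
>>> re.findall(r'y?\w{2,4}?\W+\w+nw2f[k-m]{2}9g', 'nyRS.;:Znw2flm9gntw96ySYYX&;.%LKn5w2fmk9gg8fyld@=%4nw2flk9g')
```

This matches optionally a literal 'y', then 2 to 4 of a word character (lazy), then one or more of a non-word character; then one or more of a word character, then the literal 'nw2'; then the literal 'f', then exactly 2 of a character in [k-m], then the literal '9g'.
Scanning left to right: at [0:16] → 'nyRS.;:Znw2flm9g'; at [43:59] → 'fyld@=%4nw2flk9g'.
`findall` yields the raw match text (2 of them) because the pattern has no groups.

['nyRS.;:Znw2flm9g', 'fyld@=%4nw2flk9g']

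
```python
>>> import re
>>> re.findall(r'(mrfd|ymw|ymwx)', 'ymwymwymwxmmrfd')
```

['ymw', 'ymw', 'ymw', 'mrfd']

Alternation isn't longest-match — the leftmost alternative that fits at this position is chosen.
Scanning left to right: at [0:3] match 'ymw', group 1 = 'ymw'; at [3:6] match 'ymw', group 1 = 'ymw'; at [6:9] match 'ymw', group 1 = 'ymw'; at [11:15] match 'mrfd', group 1 = 'mrfd'.
With a single group, `findall` returns only what that group captured — 4 items.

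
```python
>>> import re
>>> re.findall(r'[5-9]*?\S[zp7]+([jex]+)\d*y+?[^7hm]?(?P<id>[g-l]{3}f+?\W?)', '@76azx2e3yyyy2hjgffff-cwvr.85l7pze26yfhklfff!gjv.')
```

A non-greedy quantifier consumes as few characters as it can — just enough that the remainder of the pattern still matches from where it stops; whatever follows it matches normally.
Multiple groups make `findall` return tuples — one 2-tuple for the one match.

[('e', 'hklf')]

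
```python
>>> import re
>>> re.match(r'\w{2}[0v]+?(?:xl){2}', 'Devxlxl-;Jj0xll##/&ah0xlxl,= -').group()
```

'Devxlxl'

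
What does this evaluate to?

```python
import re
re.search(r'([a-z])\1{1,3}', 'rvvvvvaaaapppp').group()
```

'vvvv'

After group 1 captures some text, `\1` only succeeds where that same text appears again.
`re.search` scans for the first position where the pattern succeeds.
The match spans [1:5] → 'vvvv'.
Captured: group 1 = 'v'.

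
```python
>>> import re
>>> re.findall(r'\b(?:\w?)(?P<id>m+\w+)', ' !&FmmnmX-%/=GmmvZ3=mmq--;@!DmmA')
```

The pattern matches a word boundary (`\b`, zero-width); then optionally a word character (non-capturing group); then one or more of the literal 'm', then one or more of a word character (captured as 'id').
Matches: at [3:9] match 'FmmnmX', group 1 = 'mmnmX'; at [13:19] match 'GmmvZ3', group 1 = 'mmvZ3'; at [20:23] match 'mmq', group 1 = 'mq'; at [28:32] match 'DmmA', group 1 = 'mmA'.
Because there's exactly one group, `findall` drops the full match and keeps group 1 from each hit.

['mmnmX', 'mmvZ3', 'mq', 'mmA']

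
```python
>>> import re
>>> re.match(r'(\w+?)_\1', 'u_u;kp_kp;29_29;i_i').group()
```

`re.match` won't scan ahead — the pattern has to work from the very first character.
The match spans [0:3] → 'u_u'.

'u_u'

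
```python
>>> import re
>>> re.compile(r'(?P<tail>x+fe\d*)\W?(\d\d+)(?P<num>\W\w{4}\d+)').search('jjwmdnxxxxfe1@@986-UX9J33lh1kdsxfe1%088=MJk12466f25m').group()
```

Pattern: one or more of a literal 'x', then the literal 'fe', then zero or more of a digit (captured as 'tail'); then optionally a non-word character; then a digit, then one or more of a digit (captured); then a non-word character, then exactly 4 of a word character, then one or more of a digit (captured as 'num').
`re.search` tries every starting position until one works.
The match spans [31:48] → 'xfe1%088=MJk12466'.
Captured: group 1 = 'xfe1', group 2 = '088', group 3 = '=MJk12466'.

'xfe1%088=MJk12466'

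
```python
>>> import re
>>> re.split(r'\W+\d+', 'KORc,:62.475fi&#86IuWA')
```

['KORc', '', 'fi', 'IuWA']

The pattern matches one or more of a non-word character; then one or more of a digit.
Matches to split on: at [4:8] → ',:62'; at [8:12] → '.475'; at [14:18] → '&#86'.
Splitting on the pattern gives 4 pieces.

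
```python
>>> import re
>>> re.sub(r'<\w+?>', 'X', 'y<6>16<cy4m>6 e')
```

Matches: at [1:4] → '<6>'; at [6:12] → '<cy4m>'.
Each match is replaced by 'X'.

'yX16X6 e'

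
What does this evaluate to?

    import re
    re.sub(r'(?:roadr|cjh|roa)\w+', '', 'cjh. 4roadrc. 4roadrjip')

'cjh. 4. 4'

Matches: at [6:12] → 'roadrc'; at [15:23] → 'roadrjip'.
`sub` substitutes '' at each match site.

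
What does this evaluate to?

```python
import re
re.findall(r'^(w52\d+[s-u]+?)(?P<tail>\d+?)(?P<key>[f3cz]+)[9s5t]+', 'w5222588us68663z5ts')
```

Pattern: anchored at the start of the string; then the literal 'w52', then one or more of a digit, then one or more of a character in [s-u] (lazy) (captured); then one or more of a digit (lazy) (captured as 'tail'); then one or more of one of [f3cz] (captured as 'key'); then one or more of one of [9s5t].
A non-greedy quantifier consumes as few characters as it can — just enough that the remainder of the pattern still matches from where it stops; whatever follows it matches normally.
Matches: at [0:19] match 'w5222588us68663z5ts', groups = ('w5222588us', '6866', '3z').
With 3 capturing groups, `findall` returns a 3-tuple per match.

[('w5222588us', '6866', '3z')]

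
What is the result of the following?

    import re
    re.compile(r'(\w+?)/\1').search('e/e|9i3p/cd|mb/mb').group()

'e/e'

After group 1 captures some text, `\1` only succeeds where that same text appears again.
`re.search` scans for the first position where the pattern succeeds.
The match spans [0:3] → 'e/e'.
Captured: group 1 = 'e'.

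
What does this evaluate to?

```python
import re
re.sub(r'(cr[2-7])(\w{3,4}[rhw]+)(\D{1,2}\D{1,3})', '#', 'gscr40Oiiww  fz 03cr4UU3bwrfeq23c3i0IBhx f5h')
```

'gs#03#23c3i0IBhx f5h'

The pattern matches the literal 'cr', then a character in [2-7] (captured); then 3 to 4 of a word character, then one or more of one of [rhw] (captured); then 1 to 2 of a non-digit, then 1 to 3 of a non-digit (captured).
Matches: at [2:16] → 'cr40Oiiww  fz '; at [18:30] → 'cr4UU3bwrfeq'.
Each match is replaced by '#'.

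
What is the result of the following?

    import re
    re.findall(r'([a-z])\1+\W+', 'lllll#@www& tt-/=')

`\1` is not a pattern — it's the concrete string captured by group 1, re-applied verbatim.
With a single group, `findall` returns only what that group captured — 3 items.

['l', 'w', 't']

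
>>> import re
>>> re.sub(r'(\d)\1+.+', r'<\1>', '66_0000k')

'<6>'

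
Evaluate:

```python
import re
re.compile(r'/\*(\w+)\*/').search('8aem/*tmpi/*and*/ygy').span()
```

(10, 17)

`re.search` scans for the first position where the pattern succeeds.
The match spans [10:17] → '/*and*/'.
Captured: group 1 = 'and'.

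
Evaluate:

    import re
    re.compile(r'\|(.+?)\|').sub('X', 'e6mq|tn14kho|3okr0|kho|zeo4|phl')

The `?` after the quantifier makes it lazy — it takes as little as possible before letting the rest of the pattern try.
Matches: at [4:13] → '|tn14kho|'; at [18:23] → '|kho|'.
`sub` substitutes 'X' at each match site.

'e6mqX3okr0Xzeo4|phl'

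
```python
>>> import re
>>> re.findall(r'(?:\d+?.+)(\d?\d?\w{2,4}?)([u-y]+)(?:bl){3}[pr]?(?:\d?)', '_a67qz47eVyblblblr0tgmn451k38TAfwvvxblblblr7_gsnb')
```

[('vv', 'x')]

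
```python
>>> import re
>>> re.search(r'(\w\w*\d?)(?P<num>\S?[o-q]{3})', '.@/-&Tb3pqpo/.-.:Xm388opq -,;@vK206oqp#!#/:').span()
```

The pattern matches a word character, then zero or more of a word character, then optionally a digit (captured); then optionally a non-whitespace character, then exactly 3 of a character in [o-q] (captured as 'num').
Unlike `match`, `search` isn't anchored — it looks for the pattern anywhere in the string.
The match spans [5:12] → 'Tb3pqpo'.
Captured: group 1 = 'Tb3p', group 2 = 'qpo'.

(5, 12)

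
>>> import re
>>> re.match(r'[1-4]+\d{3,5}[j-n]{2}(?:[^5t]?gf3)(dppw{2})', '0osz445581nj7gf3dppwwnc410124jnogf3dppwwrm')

This matches one or more of a character in [1-4], then 3 to 5 of a digit, then exactly 2 of a character in [j-n]; then optionally any character except [5t], then the literal 'gf3' (non-capturing group); then the literal 'dpp', then exactly 2 of a literal 'w' (captured).
With `match`, the pattern is implicitly anchored at the beginning.
Here position 0 doesn't satisfy it, so the call returns None.

None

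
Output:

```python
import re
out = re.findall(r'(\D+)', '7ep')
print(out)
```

This matches one or more of a non-digit (captured).
Walking the string: at [1:3] match 'ep', group 1 = 'ep'.
`findall` collects group 1 from the one match (1 total).

['ep']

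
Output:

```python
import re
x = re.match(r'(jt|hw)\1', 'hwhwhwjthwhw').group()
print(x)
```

hwhw

With `match`, the pattern is implicitly anchored at the beginning.
The match spans [0:4] → 'hwhw'.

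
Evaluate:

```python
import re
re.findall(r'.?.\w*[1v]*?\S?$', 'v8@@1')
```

['@@1']

This matches optionally any character, then any character, then zero or more of a word character; then zero or more of one of [1v] (lazy), then optionally a non-whitespace character; then anchored at the end.
Scanning left to right: at [2:5] → '@@1'.
With no groups in the pattern, `findall` gives back each whole match — 1 here.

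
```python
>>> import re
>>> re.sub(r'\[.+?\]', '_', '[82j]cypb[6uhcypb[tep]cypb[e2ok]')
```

'_cypb_cypb_'

Every occurrence is swapped for '_'.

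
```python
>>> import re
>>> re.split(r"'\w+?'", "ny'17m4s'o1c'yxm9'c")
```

['ny', 'o1c', 'c']

Each match becomes a cut point; 3 segments remain.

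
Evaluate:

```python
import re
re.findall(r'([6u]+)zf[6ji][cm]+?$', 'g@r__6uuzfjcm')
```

['6uu']

Because there's exactly one group, `findall` drops the full match and keeps group 1 from the one hit.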